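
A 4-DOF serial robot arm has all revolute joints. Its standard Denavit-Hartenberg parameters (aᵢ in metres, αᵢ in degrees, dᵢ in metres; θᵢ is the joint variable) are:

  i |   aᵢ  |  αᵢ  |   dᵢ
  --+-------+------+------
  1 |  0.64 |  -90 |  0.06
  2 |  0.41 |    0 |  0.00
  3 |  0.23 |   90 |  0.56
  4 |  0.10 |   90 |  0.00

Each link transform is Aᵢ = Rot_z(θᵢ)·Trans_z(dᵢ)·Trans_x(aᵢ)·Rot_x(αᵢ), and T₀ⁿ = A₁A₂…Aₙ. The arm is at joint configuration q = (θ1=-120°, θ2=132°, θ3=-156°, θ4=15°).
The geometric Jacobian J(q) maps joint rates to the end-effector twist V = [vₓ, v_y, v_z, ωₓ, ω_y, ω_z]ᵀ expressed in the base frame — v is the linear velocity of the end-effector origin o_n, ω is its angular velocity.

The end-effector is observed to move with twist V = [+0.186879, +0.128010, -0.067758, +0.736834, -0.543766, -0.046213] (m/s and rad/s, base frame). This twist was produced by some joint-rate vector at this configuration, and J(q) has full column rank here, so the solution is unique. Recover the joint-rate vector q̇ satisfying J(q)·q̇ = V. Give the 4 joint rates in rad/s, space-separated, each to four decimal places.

o_n = [0.1754, -0.8680, -0.1119]
J₁: ẑ×o_n = [0.8680, 0.1754, -0.0000], ω = ẑ
J2: z=[0.8660, -0.5000, 0.0000] o=[-0.3200, -0.5543, 0.0600] → [0.0859, 0.1488, -0.0240, 0.8660, -0.5000, 0.0000]
J3: z=[0.8660, -0.5000, 0.0000] o=[-0.1828, -0.3167, -0.2447] → [-0.0664, -0.1150, -0.2984, 0.8660, -0.5000, 0.0000]
J4: z=[0.2034, 0.3522, 0.9135] o=[0.1971, -0.7786, -0.1511] → [0.0955, -0.0278, -0.0105, 0.2034, 0.3522, 0.9135]
q̇ = J⁺·V = [0.1840, 0.7330, 0.1770, -0.2520]

0.1840 0.7330 0.1770 -0.2520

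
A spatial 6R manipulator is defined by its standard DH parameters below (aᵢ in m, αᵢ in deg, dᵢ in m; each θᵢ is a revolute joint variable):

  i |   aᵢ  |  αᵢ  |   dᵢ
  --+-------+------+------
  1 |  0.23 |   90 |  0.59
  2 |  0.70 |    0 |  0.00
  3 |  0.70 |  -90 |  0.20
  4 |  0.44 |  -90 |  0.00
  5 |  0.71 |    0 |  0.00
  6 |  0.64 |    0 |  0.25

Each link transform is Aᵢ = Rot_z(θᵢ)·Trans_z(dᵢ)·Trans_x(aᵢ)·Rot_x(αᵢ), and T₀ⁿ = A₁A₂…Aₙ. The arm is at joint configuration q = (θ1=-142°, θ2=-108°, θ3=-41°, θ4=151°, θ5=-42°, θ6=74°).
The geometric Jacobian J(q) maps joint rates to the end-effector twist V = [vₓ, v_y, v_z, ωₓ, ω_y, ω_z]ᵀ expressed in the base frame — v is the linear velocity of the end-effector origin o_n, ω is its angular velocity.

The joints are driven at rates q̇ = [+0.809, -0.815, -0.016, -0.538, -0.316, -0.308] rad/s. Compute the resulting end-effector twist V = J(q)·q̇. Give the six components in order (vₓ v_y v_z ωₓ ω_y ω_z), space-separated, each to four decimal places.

1.2532 -0.7824 -0.9584 1.2703 -0.7547 1.1143

o_n = [-0.3742, -0.6903, 0.1900]
J₁: ẑ×o_n = [0.6903, -0.3742, 0.0000], ω = ẑ
J2: z=[-0.6157, 0.7880, 0.0000] o=[-0.1812, -0.1416, 0.5900] → [-0.3152, -0.2463, 0.4899, -0.6157, 0.7880, 0.0000]
J3: z=[-0.6157, 0.7880, 0.0000] o=[-0.0108, -0.0084, -0.0757] → [0.2094, 0.1636, 0.7062, -0.6157, 0.7880, 0.0000]
J4: z=[-0.4059, -0.3171, -0.8572] o=[0.3389, 0.5186, -0.4363] → [-1.2348, 0.8654, 0.2645, -0.4059, -0.3171, -0.8572]
J5: z=[-0.8659, 0.4334, 0.2497] o=[0.2103, 0.1474, -0.2381] → [0.3947, 0.2247, 0.9787, -0.8659, 0.4334, 0.2497]
J6: z=[-0.8659, 0.4334, 0.2497] o=[-0.1367, -0.4484, -0.4076] → [0.3194, 0.4582, 0.3125, -0.8659, 0.4334, 0.2497]
V = J·q̇ = [1.2532, -0.7824, -0.9584, 1.2703, -0.7547, 1.1143]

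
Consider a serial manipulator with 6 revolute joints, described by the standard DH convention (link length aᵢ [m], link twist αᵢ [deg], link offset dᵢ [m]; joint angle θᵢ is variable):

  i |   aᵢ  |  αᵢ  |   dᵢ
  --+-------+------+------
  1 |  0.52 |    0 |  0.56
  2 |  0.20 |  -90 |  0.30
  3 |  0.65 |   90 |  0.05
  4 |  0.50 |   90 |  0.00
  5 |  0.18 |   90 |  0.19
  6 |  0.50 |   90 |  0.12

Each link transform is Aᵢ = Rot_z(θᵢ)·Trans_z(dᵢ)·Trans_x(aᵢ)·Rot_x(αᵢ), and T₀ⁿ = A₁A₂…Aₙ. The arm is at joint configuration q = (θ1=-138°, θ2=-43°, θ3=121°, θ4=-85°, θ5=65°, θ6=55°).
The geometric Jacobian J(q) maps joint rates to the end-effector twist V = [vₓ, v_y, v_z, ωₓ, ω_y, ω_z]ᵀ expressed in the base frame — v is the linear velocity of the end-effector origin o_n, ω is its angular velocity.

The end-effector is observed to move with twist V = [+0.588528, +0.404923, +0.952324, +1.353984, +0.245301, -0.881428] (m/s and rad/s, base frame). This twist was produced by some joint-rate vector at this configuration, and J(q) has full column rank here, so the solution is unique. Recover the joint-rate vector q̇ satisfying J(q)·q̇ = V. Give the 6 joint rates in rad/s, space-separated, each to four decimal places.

o_n = [-0.8281, 0.4651, 0.5628]
J₁: ẑ×o_n = [-0.4651, -0.8281, 0.0000], ω = ẑ
J2: z=[0.0000, 0.0000, 1.0000] o=[-0.3864, -0.3479, 0.5600] → [-0.8131, -0.4417, 0.0000, 0.0000, 0.0000, 1.0000]
J3: z=[-0.0175, -0.9998, 0.0000] o=[-0.5864, -0.3445, 0.8600] → [0.2971, -0.0052, -0.2558, -0.0175, -0.9998, 0.0000]
J4: z=[-0.8570, 0.0150, -0.5150] o=[-0.2526, -0.4003, 0.3028] → [0.4496, 0.5193, -0.7331, -0.8570, 0.0150, -0.5150]
J5: z=[-0.5115, 0.0961, 0.8539] o=[-0.2214, 0.0973, 0.2655] → [-0.2855, -0.3660, -0.1298, -0.5115, 0.0961, 0.8539]
J6: z=[0.4186, 0.8957, 0.1500] o=[-0.4537, 0.1937, 0.3380] → [0.1607, -0.1503, 0.4490, 0.4186, 0.8957, 0.1500]
q̇ = J⁺·V = [-0.8830, -0.1060, 0.5290, -0.8170, -0.5310, 0.9350]

-0.8830 -0.1060 0.5290 -0.8170 -0.5310 0.9350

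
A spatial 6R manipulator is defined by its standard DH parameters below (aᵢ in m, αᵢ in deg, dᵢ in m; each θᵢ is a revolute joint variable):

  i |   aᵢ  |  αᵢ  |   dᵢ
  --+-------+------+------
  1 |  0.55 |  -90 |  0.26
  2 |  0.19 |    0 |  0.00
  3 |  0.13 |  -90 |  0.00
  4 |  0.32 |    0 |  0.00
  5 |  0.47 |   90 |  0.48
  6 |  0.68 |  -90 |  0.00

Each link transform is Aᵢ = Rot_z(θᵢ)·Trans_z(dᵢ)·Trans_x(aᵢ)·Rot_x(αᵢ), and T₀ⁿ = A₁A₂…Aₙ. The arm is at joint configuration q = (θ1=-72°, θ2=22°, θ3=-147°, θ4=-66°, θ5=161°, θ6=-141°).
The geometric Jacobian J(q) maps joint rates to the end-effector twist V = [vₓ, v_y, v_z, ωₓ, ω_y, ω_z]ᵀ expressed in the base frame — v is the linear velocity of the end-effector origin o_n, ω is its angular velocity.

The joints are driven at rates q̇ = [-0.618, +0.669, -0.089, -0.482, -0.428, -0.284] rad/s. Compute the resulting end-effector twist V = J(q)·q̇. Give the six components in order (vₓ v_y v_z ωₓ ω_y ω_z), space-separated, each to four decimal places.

-0.0162 -0.5735 -0.1184 0.3949 0.7415 -1.3717

o_n = [0.5240, -0.4782, 0.4360]
J₁: ẑ×o_n = [0.4782, 0.5240, -0.0000], ω = ẑ
J2: z=[0.9511, 0.3090, 0.0000] o=[0.1700, -0.5231, 0.2600] → [0.0544, -0.1674, -0.0667, 0.9511, 0.3090, 0.0000]
J3: z=[0.9511, 0.3090, 0.0000] o=[0.2244, -0.6906, 0.1888] → [0.0764, -0.2350, 0.1095, 0.9511, 0.3090, 0.0000]
J4: z=[0.2531, -0.7791, 0.5736] o=[0.2014, -0.6197, 0.2953] → [-0.1908, 0.1494, 0.2872, 0.2531, -0.7791, 0.5736]
J5: z=[0.2531, -0.7791, 0.5736] o=[0.4563, -0.4584, 0.4019] → [-0.0152, 0.0302, 0.0477, 0.2531, -0.7791, 0.5736]
J6: z=[-0.2595, 0.5165, 0.8160] o=[0.1398, -0.9994, 0.6437] → [-0.5326, 0.2596, -0.3337, -0.2595, 0.5165, 0.8160]
V = J·q̇ = [-0.0162, -0.5735, -0.1184, 0.3949, 0.7415, -1.3717]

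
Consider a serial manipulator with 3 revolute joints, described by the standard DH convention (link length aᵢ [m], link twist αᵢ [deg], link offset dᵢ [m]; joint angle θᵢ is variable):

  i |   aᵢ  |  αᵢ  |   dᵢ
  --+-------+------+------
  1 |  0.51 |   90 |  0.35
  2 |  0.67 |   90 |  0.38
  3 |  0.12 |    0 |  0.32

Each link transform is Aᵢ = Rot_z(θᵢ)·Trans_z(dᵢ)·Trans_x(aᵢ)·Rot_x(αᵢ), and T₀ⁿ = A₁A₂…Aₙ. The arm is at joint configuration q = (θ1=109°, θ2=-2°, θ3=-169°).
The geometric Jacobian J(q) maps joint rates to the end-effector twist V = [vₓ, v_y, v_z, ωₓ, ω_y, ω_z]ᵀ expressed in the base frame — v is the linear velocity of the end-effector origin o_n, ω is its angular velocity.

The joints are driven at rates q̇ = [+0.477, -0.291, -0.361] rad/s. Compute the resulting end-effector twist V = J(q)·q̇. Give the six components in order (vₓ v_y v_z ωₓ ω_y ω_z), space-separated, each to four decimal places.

o_n = [-0.0044, 1.1097, 0.0109]
J₁: ẑ×o_n = [-1.1097, -0.0044, 0.0000], ω = ẑ
J2: z=[0.9455, 0.3256, 0.0000] o=[-0.1660, 0.4822, 0.3500] → [-0.1104, 0.3206, 0.5407, 0.9455, 0.3256, 0.0000]
J3: z=[0.0114, -0.0330, -0.9994] o=[-0.0247, 1.2390, 0.3266] → [-0.1188, -0.0167, -0.0008, 0.0114, -0.0330, -0.9994]
V = J·q̇ = [-0.4543, -0.0894, -0.1571, -0.2792, -0.0828, 0.8378]

-0.4543 -0.0894 -0.1571 -0.2792 -0.0828 0.8378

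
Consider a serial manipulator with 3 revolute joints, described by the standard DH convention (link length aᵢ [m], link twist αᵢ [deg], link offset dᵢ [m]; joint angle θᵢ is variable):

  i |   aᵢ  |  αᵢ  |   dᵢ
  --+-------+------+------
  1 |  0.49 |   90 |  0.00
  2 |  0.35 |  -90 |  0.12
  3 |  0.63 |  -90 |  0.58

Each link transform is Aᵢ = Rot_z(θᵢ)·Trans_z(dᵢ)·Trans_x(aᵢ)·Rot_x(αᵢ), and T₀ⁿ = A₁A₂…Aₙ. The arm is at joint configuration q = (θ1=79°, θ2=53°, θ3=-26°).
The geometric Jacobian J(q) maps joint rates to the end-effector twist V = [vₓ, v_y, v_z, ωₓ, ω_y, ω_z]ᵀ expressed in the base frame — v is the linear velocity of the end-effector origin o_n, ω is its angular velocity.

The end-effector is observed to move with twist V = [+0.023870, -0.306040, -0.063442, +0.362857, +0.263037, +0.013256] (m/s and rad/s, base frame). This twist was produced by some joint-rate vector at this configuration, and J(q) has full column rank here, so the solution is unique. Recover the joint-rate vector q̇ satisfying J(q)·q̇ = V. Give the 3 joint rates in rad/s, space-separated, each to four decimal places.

0.2600 0.3060 -0.4100

o_n = [0.4992, 0.4920, 1.0808]
J₁: ẑ×o_n = [-0.4920, 0.4992, 0.0000], ω = ẑ
J2: z=[0.9816, -0.1908, 0.0000] o=[0.0935, 0.4810, 0.0000] → [-0.2062, -1.0609, 0.0882, 0.9816, -0.1908, 0.0000]
J3: z=[-0.1524, -0.7840, 0.6018] o=[0.2515, 0.6649, 0.2795] → [-0.5241, 0.2712, 0.2206, -0.1524, -0.7840, 0.6018]
q̇ = J⁺·V = [0.2600, 0.3060, -0.4100]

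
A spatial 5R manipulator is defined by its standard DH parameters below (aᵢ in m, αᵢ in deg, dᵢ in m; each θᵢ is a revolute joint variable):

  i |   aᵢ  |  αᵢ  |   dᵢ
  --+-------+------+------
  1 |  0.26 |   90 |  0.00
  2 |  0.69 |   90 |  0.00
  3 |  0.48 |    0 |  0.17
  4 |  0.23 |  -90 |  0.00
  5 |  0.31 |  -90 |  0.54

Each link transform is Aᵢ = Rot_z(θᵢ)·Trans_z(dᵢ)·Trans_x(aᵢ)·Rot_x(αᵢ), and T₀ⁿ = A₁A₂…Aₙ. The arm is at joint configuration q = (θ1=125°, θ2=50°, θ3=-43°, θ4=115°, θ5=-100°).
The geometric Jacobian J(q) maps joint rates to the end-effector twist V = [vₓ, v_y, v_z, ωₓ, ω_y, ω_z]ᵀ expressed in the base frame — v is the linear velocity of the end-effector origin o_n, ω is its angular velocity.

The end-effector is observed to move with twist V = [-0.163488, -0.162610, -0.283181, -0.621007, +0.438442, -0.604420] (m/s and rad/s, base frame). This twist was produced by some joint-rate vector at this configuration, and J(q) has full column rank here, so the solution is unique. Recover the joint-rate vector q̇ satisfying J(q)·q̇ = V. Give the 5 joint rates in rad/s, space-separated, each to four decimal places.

0.0070 -0.2600 0.5960 0.3450 0.0090

o_n = [-0.5667, 0.8217, 0.1403]
J₁: ẑ×o_n = [-0.8217, -0.5667, 0.0000], ω = ẑ
J2: z=[0.8192, 0.5736, 0.0000] o=[-0.1491, 0.2130, 0.0000] → [0.0805, -0.1149, 0.7381, 0.8192, 0.5736, 0.0000]
J3: z=[-0.4394, 0.6275, -0.6428] o=[-0.4035, 0.5763, 0.5286] → [-0.0859, -0.0657, -0.0054, -0.4394, 0.6275, -0.6428]
J4: z=[-0.4394, 0.6275, -0.6428] o=[-0.8758, 0.6800, 0.6882] → [-0.2528, -0.4394, -0.2562, -0.4394, 0.6275, -0.6428]
J5: z=[0.6038, -0.3235, -0.7286] o=[-0.7228, 0.8429, 0.7427] → [0.1794, 0.2500, 0.0377, 0.6038, -0.3235, -0.7286]
q̇ = J⁺·V = [0.0070, -0.2600, 0.5960, 0.3450, 0.0090]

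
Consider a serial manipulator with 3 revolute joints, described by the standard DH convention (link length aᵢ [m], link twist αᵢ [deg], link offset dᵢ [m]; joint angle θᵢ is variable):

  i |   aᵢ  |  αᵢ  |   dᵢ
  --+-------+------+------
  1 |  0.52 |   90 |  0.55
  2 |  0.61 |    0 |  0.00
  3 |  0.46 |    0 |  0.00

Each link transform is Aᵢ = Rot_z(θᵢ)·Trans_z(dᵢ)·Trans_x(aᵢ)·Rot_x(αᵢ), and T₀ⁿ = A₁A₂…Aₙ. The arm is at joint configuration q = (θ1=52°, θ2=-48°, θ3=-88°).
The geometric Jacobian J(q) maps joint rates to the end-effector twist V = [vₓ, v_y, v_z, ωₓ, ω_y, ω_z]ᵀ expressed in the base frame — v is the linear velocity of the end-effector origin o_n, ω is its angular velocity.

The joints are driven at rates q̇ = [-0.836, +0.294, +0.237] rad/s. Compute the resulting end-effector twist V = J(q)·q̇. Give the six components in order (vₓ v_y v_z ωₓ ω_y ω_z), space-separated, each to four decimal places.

0.5800 -0.0687 -0.0557 0.4184 -0.3269 -0.8360

o_n = [0.3677, 0.4707, -0.2229]
J₁: ẑ×o_n = [-0.4707, 0.3677, 0.0000], ω = ẑ
J2: z=[0.7880, -0.6157, 0.0000] o=[0.3201, 0.4098, 0.5500] → [0.4758, 0.6090, 0.0773, 0.7880, -0.6157, 0.0000]
J3: z=[0.7880, -0.6157, 0.0000] o=[0.5714, 0.7314, 0.0967] → [0.1967, 0.2518, -0.3309, 0.7880, -0.6157, 0.0000]
V = J·q̇ = [0.5800, -0.0687, -0.0557, 0.4184, -0.3269, -0.8360]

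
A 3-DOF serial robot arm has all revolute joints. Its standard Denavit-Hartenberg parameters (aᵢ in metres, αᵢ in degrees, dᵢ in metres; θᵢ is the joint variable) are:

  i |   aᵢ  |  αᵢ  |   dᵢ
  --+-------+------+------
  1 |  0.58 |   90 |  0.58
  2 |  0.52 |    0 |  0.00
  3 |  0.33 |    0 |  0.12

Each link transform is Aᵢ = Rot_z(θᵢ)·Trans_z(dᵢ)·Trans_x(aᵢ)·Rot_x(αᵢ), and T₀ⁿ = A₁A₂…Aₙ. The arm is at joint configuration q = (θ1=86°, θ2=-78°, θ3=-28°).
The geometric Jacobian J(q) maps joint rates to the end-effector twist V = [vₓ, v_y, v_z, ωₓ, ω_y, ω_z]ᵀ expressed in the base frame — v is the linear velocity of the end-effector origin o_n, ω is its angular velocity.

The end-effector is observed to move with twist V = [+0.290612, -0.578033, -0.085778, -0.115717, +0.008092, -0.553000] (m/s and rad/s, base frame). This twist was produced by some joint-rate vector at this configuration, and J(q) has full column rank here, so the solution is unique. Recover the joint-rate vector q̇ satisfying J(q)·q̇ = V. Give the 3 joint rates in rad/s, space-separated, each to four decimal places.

-0.5530 -0.8910 0.7750

o_n = [0.1614, 0.5873, -0.2459]
J₁: ẑ×o_n = [-0.5873, 0.1614, 0.0000], ω = ẑ
J2: z=[0.9976, -0.0698, 0.0000] o=[0.0405, 0.5786, 0.5800] → [0.0576, 0.8238, 0.0172, 0.9976, -0.0698, 0.0000]
J3: z=[0.9976, -0.0698, 0.0000] o=[0.0480, 0.6864, 0.0714] → [0.0221, 0.3164, -0.0910, 0.9976, -0.0698, 0.0000]
q̇ = J⁺·V = [-0.5530, -0.8910, 0.7750]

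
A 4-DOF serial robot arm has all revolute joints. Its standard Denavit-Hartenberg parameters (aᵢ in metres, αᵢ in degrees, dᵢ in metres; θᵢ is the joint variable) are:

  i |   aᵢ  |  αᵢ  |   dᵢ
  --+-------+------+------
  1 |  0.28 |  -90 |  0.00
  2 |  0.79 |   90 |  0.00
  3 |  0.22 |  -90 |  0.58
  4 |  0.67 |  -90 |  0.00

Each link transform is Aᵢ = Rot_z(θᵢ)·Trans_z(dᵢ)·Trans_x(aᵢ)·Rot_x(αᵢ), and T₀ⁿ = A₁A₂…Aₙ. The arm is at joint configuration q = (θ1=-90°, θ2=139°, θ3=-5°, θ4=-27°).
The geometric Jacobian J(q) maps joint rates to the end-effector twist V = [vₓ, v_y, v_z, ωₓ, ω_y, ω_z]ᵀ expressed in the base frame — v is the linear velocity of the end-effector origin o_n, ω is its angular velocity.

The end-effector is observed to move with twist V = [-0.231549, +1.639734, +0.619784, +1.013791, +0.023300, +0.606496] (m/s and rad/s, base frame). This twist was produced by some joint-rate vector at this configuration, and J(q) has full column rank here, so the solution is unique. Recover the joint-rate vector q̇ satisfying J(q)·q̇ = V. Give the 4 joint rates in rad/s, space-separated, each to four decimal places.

0.5870 0.9590 -0.0300 0.0550

o_n = [-0.0712, 0.3504, -1.7195]
J₁: ẑ×o_n = [-0.3504, -0.0712, 0.0000], ω = ẑ
J2: z=[1.0000, 0.0000, 0.0000] o=[0.0000, -0.2800, 0.0000] → [-0.0000, 1.7195, 0.6304, 1.0000, 0.0000, 0.0000]
J3: z=[0.0000, -0.6561, -0.7547] o=[0.0000, 0.3162, -0.5183] → [0.8139, 0.0537, -0.0467, 0.0000, -0.6561, -0.7547]
J4: z=[0.9962, 0.0658, -0.0572] o=[-0.0192, 0.1011, -1.0998] → [-0.0265, 0.6203, 0.2517, 0.9962, 0.0658, -0.0572]
q̇ = J⁺·V = [0.5870, 0.9590, -0.0300, 0.0550]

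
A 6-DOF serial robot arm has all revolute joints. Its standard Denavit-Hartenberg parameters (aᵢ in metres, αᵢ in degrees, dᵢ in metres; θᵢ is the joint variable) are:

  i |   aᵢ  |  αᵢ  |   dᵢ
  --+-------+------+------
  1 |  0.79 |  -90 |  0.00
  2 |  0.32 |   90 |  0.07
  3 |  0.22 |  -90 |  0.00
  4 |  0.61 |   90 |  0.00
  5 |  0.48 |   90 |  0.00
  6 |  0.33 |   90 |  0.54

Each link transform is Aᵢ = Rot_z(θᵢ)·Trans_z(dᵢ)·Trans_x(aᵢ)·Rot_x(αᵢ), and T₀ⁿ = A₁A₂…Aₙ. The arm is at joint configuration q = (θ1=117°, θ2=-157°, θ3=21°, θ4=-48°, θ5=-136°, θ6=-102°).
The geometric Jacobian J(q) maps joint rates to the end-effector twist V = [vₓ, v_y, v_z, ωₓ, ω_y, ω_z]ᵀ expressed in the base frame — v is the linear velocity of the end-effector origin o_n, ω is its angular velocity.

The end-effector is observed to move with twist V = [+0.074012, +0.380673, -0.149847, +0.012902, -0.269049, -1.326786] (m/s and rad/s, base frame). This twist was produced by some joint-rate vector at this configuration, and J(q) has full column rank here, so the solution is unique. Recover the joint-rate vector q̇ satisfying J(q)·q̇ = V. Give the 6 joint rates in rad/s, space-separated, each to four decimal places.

o_n = [-0.4048, 0.0983, 0.5041]
J₁: ẑ×o_n = [-0.0983, -0.4048, 0.0000], ω = ẑ
J2: z=[-0.8910, -0.4540, 0.0000] o=[-0.3587, 0.7039, 0.0000] → [-0.2289, 0.4491, 0.5187, -0.8910, -0.4540, 0.0000]
J3: z=[0.1774, -0.3481, -0.9205] o=[-0.2873, 0.4097, 0.1250] → [-0.4186, 0.0409, -0.0961, 0.1774, -0.3481, -0.9205]
J4: z=[-0.9816, -0.1299, -0.1400] o=[-0.2717, 0.2054, 0.2053] → [-0.0538, 0.3119, 0.0879, -0.9816, -0.1299, -0.1400]
J5: z=[0.0661, 0.4570, -0.8870] o=[-0.1624, -0.3314, -0.0631] → [0.6403, 0.1775, 0.1391, 0.0661, 0.4570, -0.8870]
J6: z=[-0.8306, 0.5178, 0.2049] o=[0.1030, 0.0158, 0.1355] → [0.1740, 0.2021, 0.1944, -0.8306, 0.5178, 0.2049]
q̇ = J⁺·V = [-0.8140, -0.2160, 0.0930, 0.7590, 0.2130, -0.6440]

-0.8140 -0.2160 0.0930 0.7590 0.2130 -0.6440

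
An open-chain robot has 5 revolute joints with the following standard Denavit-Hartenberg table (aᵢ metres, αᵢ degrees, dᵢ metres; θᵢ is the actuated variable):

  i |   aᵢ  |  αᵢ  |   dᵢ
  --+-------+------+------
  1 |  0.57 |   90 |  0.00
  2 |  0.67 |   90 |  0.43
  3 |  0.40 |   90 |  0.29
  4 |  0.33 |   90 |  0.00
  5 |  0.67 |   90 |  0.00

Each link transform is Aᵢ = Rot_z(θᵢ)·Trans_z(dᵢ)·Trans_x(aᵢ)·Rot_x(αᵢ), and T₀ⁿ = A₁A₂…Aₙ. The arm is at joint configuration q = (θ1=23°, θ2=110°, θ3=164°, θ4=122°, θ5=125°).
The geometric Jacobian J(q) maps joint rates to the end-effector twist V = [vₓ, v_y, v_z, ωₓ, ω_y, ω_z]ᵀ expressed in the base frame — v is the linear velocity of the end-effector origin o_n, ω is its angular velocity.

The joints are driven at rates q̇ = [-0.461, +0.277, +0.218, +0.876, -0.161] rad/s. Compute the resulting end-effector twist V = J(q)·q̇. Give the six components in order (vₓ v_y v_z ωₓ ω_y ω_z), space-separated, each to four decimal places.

o_n = [1.0272, -0.7326, 0.4679]
J₁: ẑ×o_n = [0.7326, 1.0272, -0.0000], ω = ẑ
J2: z=[0.3907, -0.9205, 0.0000] o=[0.5247, 0.2227, 0.0000] → [-0.4307, -0.1828, 0.0893, 0.3907, -0.9205, 0.0000]
J3: z=[0.8650, 0.3672, 0.3420] o=[0.4818, -0.2626, 0.6296] → [0.1014, 0.3264, -0.6068, 0.8650, 0.3672, 0.3420]
J4: z=[0.2888, -0.9217, 0.2590] o=[0.8967, -0.2063, 0.3675] → [0.0438, 0.0048, -0.0318, 0.2888, -0.9217, 0.2590]
J5: z=[0.8064, 0.0883, -0.5848] o=[1.0671, -0.0816, 0.6211] → [-0.3942, 0.1469, -0.5214, 0.8064, 0.0883, -0.5848]
V = J·q̇ = [-0.3331, -0.4725, -0.0514, 0.4200, -0.9966, -0.0654]

-0.3331 -0.4725 -0.0514 0.4200 -0.9966 -0.0654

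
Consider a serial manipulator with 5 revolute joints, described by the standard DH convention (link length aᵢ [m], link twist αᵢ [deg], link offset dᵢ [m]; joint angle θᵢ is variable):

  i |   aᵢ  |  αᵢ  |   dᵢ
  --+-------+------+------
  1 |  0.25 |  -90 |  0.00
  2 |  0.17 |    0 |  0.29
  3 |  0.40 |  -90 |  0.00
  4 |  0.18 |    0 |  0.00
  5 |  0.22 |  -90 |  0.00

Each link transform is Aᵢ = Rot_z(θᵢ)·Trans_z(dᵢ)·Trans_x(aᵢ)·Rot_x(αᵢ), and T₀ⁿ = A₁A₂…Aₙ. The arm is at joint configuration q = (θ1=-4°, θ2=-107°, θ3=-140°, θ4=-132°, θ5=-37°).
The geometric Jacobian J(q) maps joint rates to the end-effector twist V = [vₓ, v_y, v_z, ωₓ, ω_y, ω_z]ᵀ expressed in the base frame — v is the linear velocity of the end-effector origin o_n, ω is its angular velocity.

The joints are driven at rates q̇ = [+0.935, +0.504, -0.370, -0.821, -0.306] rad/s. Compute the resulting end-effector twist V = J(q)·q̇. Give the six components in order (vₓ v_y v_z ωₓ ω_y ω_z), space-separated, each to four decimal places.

-0.3117 -0.1569 0.1730 1.0442 0.0613 0.4946

o_n = [0.2075, 0.4524, 0.1040]
J₁: ẑ×o_n = [-0.4524, 0.2075, 0.0000], ω = ẑ
J2: z=[0.0698, 0.9976, 0.0000] o=[0.2494, -0.0174, 0.0000] → [0.1038, -0.0073, 0.0746, 0.0698, 0.9976, 0.0000]
J3: z=[0.0698, 0.9976, 0.0000] o=[0.2200, 0.2753, 0.1626] → [-0.0584, 0.0041, 0.0248, 0.0698, 0.9976, 0.0000]
J4: z=[-0.9183, 0.0642, 0.3907] o=[0.0641, 0.2862, -0.2056] → [-0.0450, 0.3404, -0.1618, -0.9183, 0.0642, 0.3907]
J5: z=[-0.9183, 0.0642, 0.3907] o=[0.1204, 0.4164, -0.0948] → [-0.0013, 0.2166, -0.0386, -0.9183, 0.0642, 0.3907]
V = J·q̇ = [-0.3117, -0.1569, 0.1730, 1.0442, 0.0613, 0.4946]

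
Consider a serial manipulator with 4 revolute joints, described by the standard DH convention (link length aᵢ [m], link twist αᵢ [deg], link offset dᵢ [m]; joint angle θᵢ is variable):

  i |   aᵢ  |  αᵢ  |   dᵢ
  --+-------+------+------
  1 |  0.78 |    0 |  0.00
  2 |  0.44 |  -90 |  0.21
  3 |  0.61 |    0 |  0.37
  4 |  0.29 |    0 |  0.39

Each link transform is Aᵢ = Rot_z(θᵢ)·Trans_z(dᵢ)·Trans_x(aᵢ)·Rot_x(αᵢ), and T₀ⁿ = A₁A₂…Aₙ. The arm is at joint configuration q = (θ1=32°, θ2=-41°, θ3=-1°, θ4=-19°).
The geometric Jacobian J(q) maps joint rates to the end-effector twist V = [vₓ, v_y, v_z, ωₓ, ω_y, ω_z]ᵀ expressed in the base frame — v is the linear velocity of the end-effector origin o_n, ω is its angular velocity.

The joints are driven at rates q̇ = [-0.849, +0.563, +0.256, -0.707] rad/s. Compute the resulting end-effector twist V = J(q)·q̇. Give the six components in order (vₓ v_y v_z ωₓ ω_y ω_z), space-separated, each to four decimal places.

0.4650 -0.9626 -0.0332 -0.0706 -0.4454 -0.2860

o_n = [2.0865, 0.9571, 0.3198]
J₁: ẑ×o_n = [-0.9571, 2.0865, 0.0000], ω = ẑ
J2: z=[0.0000, 0.0000, 1.0000] o=[0.6615, 0.4133, 0.0000] → [-0.5438, 1.4250, 0.0000, 0.0000, 0.0000, 1.0000]
J3: z=[0.1564, 0.9877, 0.0000] o=[1.0961, 0.3445, 0.2100] → [0.1085, -0.0172, -0.8824, 0.1564, 0.9877, 0.0000]
J4: z=[0.1564, 0.9877, 0.0000] o=[1.7563, 0.6145, 0.2206] → [0.0980, -0.0155, -0.2725, 0.1564, 0.9877, 0.0000]
V = J·q̇ = [0.4650, -0.9626, -0.0332, -0.0706, -0.4454, -0.2860]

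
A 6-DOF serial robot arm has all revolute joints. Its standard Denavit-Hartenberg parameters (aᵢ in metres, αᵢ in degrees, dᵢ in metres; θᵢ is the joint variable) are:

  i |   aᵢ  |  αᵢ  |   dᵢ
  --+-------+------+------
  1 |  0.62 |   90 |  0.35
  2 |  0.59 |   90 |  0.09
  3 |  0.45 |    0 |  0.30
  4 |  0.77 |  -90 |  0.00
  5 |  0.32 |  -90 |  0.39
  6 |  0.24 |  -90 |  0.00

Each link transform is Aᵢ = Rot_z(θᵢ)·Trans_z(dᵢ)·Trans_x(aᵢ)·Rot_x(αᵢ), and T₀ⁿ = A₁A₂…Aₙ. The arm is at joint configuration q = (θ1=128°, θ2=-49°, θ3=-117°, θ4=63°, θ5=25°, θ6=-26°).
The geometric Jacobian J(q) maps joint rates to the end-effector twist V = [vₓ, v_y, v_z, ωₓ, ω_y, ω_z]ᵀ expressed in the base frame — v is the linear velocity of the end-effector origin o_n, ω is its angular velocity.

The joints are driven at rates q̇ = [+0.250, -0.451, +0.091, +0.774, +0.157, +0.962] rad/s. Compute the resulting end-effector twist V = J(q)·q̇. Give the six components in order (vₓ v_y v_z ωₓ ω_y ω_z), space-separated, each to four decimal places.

o_n = [-1.7793, 0.5953, -0.8487]
J₁: ẑ×o_n = [-0.5953, -1.7793, 0.0000], ω = ẑ
J2: z=[0.7880, 0.6157, 0.0000] o=[-0.3817, 0.4886, 0.3500] → [-0.7380, 0.9446, 0.9445, 0.7880, 0.6157, 0.0000]
J3: z=[0.4646, -0.5947, -0.6561] o=[-0.5491, 0.8490, -0.0953] → [0.2816, 1.1571, -0.8495, 0.4646, -0.5947, -0.6561]
J4: z=[0.4646, -0.5947, -0.6561] o=[-0.6431, 0.3181, -0.1379] → [0.6045, 1.0756, -0.5469, 0.4646, -0.5947, -0.6561]
J5: z=[0.1364, 0.7801, -0.6106] o=[-1.3168, 0.1686, -0.4795] → [-0.0275, 0.3327, 0.4190, 0.1364, 0.7801, -0.6106]
J6: z=[-0.0514, 0.6211, 0.7821] o=[-1.5802, 0.4969, -0.7575] → [-0.1335, -0.1604, 0.1186, -0.0514, 0.6211, 0.7821]
V = J·q̇ = [0.5448, -0.0350, -0.7467, 0.0185, -0.0721, 0.3390]

0.5448 -0.0350 -0.7467 0.0185 -0.0721 0.3390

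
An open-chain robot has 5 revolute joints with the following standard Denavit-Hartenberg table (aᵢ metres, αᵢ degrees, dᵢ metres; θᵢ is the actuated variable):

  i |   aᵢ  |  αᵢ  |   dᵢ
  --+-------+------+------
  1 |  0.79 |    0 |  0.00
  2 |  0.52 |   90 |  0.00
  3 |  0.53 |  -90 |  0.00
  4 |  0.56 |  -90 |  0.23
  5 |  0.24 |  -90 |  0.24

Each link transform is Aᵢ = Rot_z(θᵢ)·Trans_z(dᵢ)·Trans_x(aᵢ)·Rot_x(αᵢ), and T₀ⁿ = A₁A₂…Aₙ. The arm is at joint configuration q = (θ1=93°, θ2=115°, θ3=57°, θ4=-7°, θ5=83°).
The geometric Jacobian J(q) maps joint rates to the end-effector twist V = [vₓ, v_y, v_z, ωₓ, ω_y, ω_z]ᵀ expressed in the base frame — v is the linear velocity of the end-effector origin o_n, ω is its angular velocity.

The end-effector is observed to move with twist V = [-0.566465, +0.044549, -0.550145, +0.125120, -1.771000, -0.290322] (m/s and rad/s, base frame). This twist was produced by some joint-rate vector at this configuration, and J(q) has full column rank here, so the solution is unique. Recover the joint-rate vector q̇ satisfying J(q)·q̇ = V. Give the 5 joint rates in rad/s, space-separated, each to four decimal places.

o_n = [-0.9786, 0.1021, 0.9551]
J₁: ẑ×o_n = [-0.1021, -0.9786, 0.0000], ω = ẑ
J2: z=[0.0000, 0.0000, 1.0000] o=[-0.0413, 0.7889, 0.0000] → [0.6868, -0.9373, 0.0000, 0.0000, 0.0000, 1.0000]
J3: z=[-0.4695, 0.8829, 0.0000] o=[-0.5005, 0.5448, 0.0000] → [0.8433, 0.4484, 0.6300, -0.4695, 0.8829, 0.0000]
J4: z=[0.7405, 0.3937, 0.5446] o=[-0.7553, 0.4093, 0.4445] → [0.3683, -0.4997, -0.1396, 0.7405, 0.3937, 0.5446]
J5: z=[0.4074, -0.9075, 0.1022] o=[-0.8844, 0.4180, 1.0359] → [0.1057, 0.0233, -0.2142, 0.4074, -0.9075, 0.1022]
q̇ = J⁺·V = [-0.2900, 0.3400, -0.7490, -0.7900, 0.8800]

-0.2900 0.3400 -0.7490 -0.7900 0.8800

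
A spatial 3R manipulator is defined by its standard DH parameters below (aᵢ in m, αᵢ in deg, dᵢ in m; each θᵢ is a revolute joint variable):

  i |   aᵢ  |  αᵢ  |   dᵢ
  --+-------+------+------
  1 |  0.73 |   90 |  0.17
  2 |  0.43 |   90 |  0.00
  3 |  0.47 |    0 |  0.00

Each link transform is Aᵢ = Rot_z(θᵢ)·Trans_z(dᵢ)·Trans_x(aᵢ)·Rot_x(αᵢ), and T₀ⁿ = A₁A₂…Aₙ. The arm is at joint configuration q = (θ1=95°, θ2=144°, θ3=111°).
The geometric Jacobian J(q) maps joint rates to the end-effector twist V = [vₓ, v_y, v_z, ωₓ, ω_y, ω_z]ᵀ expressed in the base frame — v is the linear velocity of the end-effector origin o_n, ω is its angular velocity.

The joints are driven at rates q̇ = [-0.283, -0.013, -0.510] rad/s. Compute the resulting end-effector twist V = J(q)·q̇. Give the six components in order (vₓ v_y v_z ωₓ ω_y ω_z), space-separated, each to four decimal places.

0.2581 -0.2818 0.1343 0.0132 -0.2998 -0.6956

o_n = [0.3919, 0.5547, 0.3237]
J₁: ẑ×o_n = [-0.5547, 0.3919, 0.0000], ω = ẑ
J2: z=[0.9962, 0.0872, 0.0000] o=[-0.0636, 0.7272, 0.1700] → [0.0134, -0.1532, -0.2116, 0.9962, 0.0872, 0.0000]
J3: z=[-0.0512, 0.5855, 0.8090] o=[-0.0333, 0.3807, 0.4227] → [-0.1987, 0.3390, -0.2579, -0.0512, 0.5855, 0.8090]
V = J·q̇ = [0.2581, -0.2818, 0.1343, 0.0132, -0.2998, -0.6956]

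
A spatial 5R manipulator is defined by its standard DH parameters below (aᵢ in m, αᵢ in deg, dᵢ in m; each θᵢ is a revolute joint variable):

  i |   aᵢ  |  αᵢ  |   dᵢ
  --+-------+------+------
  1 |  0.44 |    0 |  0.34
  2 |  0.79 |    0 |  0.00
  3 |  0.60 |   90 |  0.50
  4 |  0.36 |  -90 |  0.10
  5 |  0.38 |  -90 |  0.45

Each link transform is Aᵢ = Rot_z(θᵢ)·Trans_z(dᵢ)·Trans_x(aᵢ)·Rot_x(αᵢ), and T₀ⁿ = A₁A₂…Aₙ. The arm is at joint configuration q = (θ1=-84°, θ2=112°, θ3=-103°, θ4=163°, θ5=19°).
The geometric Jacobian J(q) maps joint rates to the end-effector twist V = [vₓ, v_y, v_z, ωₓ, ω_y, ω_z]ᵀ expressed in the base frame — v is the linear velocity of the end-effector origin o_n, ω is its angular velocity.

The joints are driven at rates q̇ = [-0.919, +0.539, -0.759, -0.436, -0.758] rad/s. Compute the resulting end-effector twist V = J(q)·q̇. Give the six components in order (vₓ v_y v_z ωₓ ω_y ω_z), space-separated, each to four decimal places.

-0.3239 -0.1599 0.3847 0.4785 -0.1012 -0.4141

o_n = [0.7096, 0.1514, 0.6200]
J₁: ẑ×o_n = [-0.1514, 0.7096, 0.0000], ω = ẑ
J2: z=[0.0000, 0.0000, 1.0000] o=[0.0460, -0.4376, 0.3400] → [-0.5890, 0.6636, 0.0000, 0.0000, 0.0000, 1.0000]
J3: z=[0.0000, 0.0000, 1.0000] o=[0.7435, -0.0667, 0.3400] → [-0.2181, -0.0339, 0.0000, 0.0000, 0.0000, 1.0000]
J4: z=[-0.9659, -0.2588, 0.0000] o=[0.8988, -0.6463, 0.8400] → [0.0569, -0.2125, -0.8194, -0.9659, -0.2588, 0.0000]
J5: z=[-0.0757, 0.2824, -0.9563] o=[0.7131, -0.3396, 0.9453] → [0.3777, -0.0213, -0.0362, -0.0757, 0.2824, -0.9563]
V = J·q̇ = [-0.3239, -0.1599, 0.3847, 0.4785, -0.1012, -0.4141]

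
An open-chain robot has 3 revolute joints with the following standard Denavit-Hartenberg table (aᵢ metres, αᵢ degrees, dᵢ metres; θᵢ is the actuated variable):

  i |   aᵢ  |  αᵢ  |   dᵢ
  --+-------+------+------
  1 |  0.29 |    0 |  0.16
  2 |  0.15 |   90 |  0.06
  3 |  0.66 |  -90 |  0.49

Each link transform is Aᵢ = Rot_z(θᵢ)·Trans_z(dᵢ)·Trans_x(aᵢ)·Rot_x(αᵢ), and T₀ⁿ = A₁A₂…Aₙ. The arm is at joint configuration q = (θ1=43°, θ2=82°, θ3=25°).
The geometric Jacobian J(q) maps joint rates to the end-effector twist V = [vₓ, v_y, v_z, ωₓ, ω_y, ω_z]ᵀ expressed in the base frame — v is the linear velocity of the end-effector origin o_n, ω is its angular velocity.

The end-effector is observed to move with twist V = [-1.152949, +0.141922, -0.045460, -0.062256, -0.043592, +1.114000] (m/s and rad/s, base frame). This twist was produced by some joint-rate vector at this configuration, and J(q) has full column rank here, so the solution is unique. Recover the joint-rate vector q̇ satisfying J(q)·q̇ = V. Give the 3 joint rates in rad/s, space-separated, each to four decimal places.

o_n = [0.1843, 1.0917, 0.4989]
J₁: ẑ×o_n = [-1.0917, 0.1843, 0.0000], ω = ẑ
J2: z=[0.0000, 0.0000, 1.0000] o=[0.2121, 0.1978, 0.1600] → [-0.8939, -0.0277, 0.0000, 0.0000, 0.0000, 1.0000]
J3: z=[0.8192, 0.5736, 0.0000] o=[0.1261, 0.3207, 0.2200] → [0.1600, -0.2285, 0.5982, 0.8192, 0.5736, 0.0000]
q̇ = J⁺·V = [0.7330, 0.3810, -0.0760]

0.7330 0.3810 -0.0760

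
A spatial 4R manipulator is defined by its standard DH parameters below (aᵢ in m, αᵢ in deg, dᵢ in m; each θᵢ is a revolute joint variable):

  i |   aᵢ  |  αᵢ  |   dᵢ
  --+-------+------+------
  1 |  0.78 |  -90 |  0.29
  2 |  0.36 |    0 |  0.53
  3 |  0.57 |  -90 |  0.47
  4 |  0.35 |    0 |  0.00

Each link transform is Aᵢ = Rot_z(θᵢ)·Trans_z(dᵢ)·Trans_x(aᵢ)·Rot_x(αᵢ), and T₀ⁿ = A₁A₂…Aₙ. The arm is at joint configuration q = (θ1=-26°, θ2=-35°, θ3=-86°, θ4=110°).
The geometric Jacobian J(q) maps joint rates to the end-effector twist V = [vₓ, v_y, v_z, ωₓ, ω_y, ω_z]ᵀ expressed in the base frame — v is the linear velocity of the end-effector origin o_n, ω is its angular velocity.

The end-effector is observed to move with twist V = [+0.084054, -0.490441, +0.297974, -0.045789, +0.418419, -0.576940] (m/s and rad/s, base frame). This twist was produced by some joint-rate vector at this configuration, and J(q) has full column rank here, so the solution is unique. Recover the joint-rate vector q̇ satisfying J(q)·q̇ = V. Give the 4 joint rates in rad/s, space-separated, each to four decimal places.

-0.4420 -0.4800 0.8360 -0.2620

o_n = [1.0519, 0.2337, 0.8825]
J₁: ẑ×o_n = [-0.2337, 1.0519, 0.0000], ω = ẑ
J2: z=[0.4384, 0.8988, 0.0000] o=[0.7011, -0.3419, 0.2900] → [0.5325, -0.2597, -0.0630, 0.4384, 0.8988, 0.0000]
J3: z=[0.4384, 0.8988, 0.0000] o=[1.1984, 0.0052, 0.4965] → [0.3469, -0.1692, 0.2319, 0.4384, 0.8988, 0.0000]
J4: z=[0.7704, -0.3758, 0.5150] o=[1.1406, 0.5563, 0.9851] → [0.2047, 0.0333, -0.2819, 0.7704, -0.3758, 0.5150]
q̇ = J⁺·V = [-0.4420, -0.4800, 0.8360, -0.2620]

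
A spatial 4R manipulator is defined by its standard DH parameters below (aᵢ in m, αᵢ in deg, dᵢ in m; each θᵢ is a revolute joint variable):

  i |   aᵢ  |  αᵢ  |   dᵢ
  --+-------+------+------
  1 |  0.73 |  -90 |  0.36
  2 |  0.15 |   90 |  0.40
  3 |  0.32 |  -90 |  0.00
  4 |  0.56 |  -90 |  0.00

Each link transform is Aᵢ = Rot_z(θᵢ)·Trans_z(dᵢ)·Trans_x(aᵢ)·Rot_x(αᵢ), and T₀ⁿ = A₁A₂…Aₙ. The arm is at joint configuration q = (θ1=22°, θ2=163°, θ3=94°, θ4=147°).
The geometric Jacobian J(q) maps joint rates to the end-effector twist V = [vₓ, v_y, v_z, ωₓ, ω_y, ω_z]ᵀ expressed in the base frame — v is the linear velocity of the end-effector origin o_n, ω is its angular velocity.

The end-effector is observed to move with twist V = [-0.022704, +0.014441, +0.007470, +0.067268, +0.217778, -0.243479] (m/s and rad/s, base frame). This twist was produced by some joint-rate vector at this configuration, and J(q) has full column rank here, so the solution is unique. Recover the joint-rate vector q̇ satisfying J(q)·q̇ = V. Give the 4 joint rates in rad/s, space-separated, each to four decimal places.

0.0670 0.1800 0.3390 0.0470

o_n = [0.3580, 0.4150, 0.6048]
J₁: ẑ×o_n = [-0.4150, 0.3580, 0.0000], ω = ẑ
J2: z=[-0.3746, 0.9272, 0.0000] o=[0.6768, 0.2735, 0.3600] → [0.2269, 0.0917, 0.2426, -0.3746, 0.9272, 0.0000]
J3: z=[0.2711, 0.1095, -0.9563] o=[0.3940, 0.5906, 0.3161] → [-0.1363, -0.0438, -0.0436, 0.2711, 0.1095, -0.9563]
J4: z=[0.9106, 0.2927, 0.2917] o=[0.2942, 0.8946, 0.3227] → [0.2224, -0.2383, -0.4554, 0.9106, 0.2927, 0.2917]
q̇ = J⁺·V = [0.0670, 0.1800, 0.3390, 0.0470]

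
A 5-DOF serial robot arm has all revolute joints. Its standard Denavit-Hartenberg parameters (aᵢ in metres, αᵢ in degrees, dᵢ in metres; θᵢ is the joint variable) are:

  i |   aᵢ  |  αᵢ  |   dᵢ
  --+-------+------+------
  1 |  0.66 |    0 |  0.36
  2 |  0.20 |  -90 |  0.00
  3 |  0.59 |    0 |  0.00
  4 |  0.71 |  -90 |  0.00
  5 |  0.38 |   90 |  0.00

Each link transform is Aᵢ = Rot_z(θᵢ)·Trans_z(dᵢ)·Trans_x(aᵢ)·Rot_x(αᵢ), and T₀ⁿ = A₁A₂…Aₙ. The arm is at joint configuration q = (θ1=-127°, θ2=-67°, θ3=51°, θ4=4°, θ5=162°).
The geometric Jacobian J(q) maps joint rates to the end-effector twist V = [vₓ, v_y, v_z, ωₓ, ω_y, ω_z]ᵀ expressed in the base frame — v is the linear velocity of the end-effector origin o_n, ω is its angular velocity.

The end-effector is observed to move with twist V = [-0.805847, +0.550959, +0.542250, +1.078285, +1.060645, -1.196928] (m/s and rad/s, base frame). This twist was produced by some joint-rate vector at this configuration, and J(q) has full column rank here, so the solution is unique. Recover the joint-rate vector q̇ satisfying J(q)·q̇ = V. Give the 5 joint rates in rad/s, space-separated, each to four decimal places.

o_n = [-1.1171, -0.2266, -0.3841]
J₁: ẑ×o_n = [0.2266, -1.1171, 0.0000], ω = ẑ
J2: z=[0.0000, 0.0000, 1.0000] o=[-0.3972, -0.5271, 0.3600] → [-0.3005, -0.7199, 0.0000, 0.0000, 0.0000, 1.0000]
J3: z=[-0.2419, -0.9703, 0.0000] o=[-0.5913, -0.4787, 0.3600] → [0.7220, -0.1800, -0.5712, -0.2419, -0.9703, 0.0000]
J4: z=[-0.2419, -0.9703, 0.0000] o=[-0.9515, -0.3889, -0.0985] → [0.2771, -0.0691, -0.1999, -0.2419, -0.9703, 0.0000]
J5: z=[0.7948, -0.1982, -0.5736] o=[-1.3467, -0.2904, -0.6801] → [-0.0221, -0.3670, 0.0962, 0.7948, -0.1982, -0.5736]
q̇ = J⁺·V = [-0.7420, 0.0980, -0.5160, -0.7740, 0.9640]

-0.7420 0.0980 -0.5160 -0.7740 0.9640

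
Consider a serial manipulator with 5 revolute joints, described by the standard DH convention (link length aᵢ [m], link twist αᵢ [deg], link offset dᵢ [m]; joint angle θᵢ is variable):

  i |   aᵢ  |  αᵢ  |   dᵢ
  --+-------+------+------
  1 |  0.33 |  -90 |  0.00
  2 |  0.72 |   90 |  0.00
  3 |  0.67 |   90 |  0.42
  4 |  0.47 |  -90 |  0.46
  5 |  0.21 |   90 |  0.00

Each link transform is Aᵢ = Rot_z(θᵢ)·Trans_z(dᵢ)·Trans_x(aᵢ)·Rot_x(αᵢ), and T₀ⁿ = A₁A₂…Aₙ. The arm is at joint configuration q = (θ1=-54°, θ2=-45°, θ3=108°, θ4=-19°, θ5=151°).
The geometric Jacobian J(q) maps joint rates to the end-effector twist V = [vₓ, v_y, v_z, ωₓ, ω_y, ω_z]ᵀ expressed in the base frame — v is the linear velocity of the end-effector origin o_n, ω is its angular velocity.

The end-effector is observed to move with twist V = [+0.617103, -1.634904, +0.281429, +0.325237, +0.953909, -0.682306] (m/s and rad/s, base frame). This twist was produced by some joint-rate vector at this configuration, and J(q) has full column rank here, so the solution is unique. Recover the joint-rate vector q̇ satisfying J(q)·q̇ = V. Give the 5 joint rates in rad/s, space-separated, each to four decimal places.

-0.5650 0.6610 -0.5650 -0.4190 0.9440

o_n = [1.1915, 0.0704, 0.7755]
J₁: ẑ×o_n = [-0.0704, 1.1915, 0.0000], ω = ẑ
J2: z=[0.8090, 0.5878, 0.0000] o=[0.1940, -0.2670, 0.0000] → [0.4558, -0.6274, -0.3134, 0.8090, 0.5878, 0.0000]
J3: z=[-0.4156, 0.5721, 0.7071] o=[0.4932, -0.6789, 0.5091] → [-0.3774, 0.6045, -0.7109, -0.4156, 0.5721, 0.7071]
J4: z=[0.6453, -0.3624, 0.6725] o=[0.7481, 0.0544, 0.6597] → [-0.0528, 0.2235, 0.1711, 0.6453, -0.3624, 0.6725]
J5: z=[-0.1843, 0.7804, 0.5974] o=[1.3934, 0.1271, 0.7637] → [0.0430, -0.1184, 0.1680, -0.1843, 0.7804, 0.5974]
q̇ = J⁺·V = [-0.5650, 0.6610, -0.5650, -0.4190, 0.9440]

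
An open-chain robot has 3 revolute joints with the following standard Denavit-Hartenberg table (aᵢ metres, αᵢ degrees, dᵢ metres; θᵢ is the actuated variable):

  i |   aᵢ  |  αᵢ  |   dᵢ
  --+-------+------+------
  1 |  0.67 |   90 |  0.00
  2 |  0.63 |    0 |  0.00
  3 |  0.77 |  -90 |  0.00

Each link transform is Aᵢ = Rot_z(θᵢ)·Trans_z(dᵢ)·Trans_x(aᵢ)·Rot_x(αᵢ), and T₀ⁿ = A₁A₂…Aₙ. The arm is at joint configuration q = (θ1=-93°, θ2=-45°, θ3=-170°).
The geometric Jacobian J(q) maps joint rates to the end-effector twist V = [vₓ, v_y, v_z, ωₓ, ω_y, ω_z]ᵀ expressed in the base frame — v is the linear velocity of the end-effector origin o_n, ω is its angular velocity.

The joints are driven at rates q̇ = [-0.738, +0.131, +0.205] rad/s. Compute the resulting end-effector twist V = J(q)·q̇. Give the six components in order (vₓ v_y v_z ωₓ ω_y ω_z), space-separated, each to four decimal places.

-0.3525 0.1086 -0.1536 -0.3355 0.0176 -0.7380

o_n = [-0.0254, -0.4841, -0.0038]
J₁: ẑ×o_n = [0.4841, -0.0254, 0.0000], ω = ẑ
J2: z=[-0.9986, 0.0523, 0.0000] o=[-0.0351, -0.6691, 0.0000] → [-0.0002, -0.0038, -0.1853, -0.9986, 0.0523, 0.0000]
J3: z=[-0.9986, 0.0523, 0.0000] o=[-0.0584, -1.1139, -0.4455] → [0.0231, 0.4410, -0.6307, -0.9986, 0.0523, 0.0000]
V = J·q̇ = [-0.3525, 0.1086, -0.1536, -0.3355, 0.0176, -0.7380]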